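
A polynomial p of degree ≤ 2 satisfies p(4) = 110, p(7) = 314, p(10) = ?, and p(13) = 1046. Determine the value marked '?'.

The 3 known points determine the degree-2 polynomial uniquely.
Write p(s) = as^2 + bs + c. Substituting each data point gives a linear system:
  16a + 4b + c = 110
  49a + 7b + c = 314
  169a + 13b + c = 1046
Solving the system yields a = 6, b = 2, c = 6.
So p(s) = 6s^2 + 2s + 6.
Then p(10) = 626.

626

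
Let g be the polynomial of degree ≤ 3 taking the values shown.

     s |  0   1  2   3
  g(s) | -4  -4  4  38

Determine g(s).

g(s) = 3s^3 - 5s^2 + 2s - 4

Using the Lagrange interpolation formula with nodes 0, 1, 2, 3:
  L_0(s) = (s - 1)(s - 2)(s - 3) / -6
  L_1(s) = s(s - 2)(s - 3) / 2
  L_2(s) = s(s - 1)(s - 3) / -2
  L_3(s) = s(s - 1)(s - 2) / 6
Then g(s) = -4·L_0(s) - 4·L_1(s) + 4·L_2(s) + 38·L_3(s).
Expanding and collecting terms gives g(s) = 3s^3 - 5s^2 + 2s - 4.
Check: g(1) = -4. ✓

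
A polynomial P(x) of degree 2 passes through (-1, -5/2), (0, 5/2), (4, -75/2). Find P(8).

Using the Lagrange interpolation formula with nodes -1, 0, 4:
  L_0(x) = x(x - 4) / 5
  L_1(x) = (x + 1)(x - 4) / -4
  L_2(x) = (x + 1)x / 20
Then P(x) = -5/2·L_0(x) + 5/2·L_1(x) - 75/2·L_2(x).
Expanding and collecting terms gives P(x) = -3x^2 + 2x + 5/2.
Evaluating at x = 8: P(8) = -347/2.

-347/2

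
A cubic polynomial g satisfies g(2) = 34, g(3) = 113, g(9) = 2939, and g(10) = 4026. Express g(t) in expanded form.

g(t) = 4t^3 + 3t - 4

Write g(t) = at^3 + bt^2 + ct + d. Substituting each data point gives a linear system:
  8a + 4b + 2c + d = 34
  27a + 9b + 3c + d = 113
  729a + 81b + 9c + d = 2939
  1000a + 100b + 10c + d = 4026
Solving the system yields a = 4, b = 0, c = 3, d = -4.
So g(t) = 4t^3 + 3t - 4.
Check: g(3) = 113. ✓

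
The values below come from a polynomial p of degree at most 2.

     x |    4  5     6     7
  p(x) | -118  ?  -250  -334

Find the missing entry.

-178

The 3 known points determine the degree-2 polynomial uniquely.
Write p(x) = ax^2 + bx + c. Substituting each data point gives a linear system:
  16a + 4b + c = -118
  36a + 6b + c = -250
  49a + 7b + c = -334
Solving the system yields a = -6, b = -6, c = 2.
So p(x) = -6x^2 - 6x + 2.
Then p(5) = -178.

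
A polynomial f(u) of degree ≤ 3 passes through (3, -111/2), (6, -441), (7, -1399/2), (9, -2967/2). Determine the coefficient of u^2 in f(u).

Write f(u) = au^3 + bu^2 + cu + d. Substituting each data point gives a linear system:
  27a + 9b + 3c + d = -111/2
  216a + 36b + 6c + d = -441
  343a + 49b + 7c + d = -1399/2
  729a + 81b + 9c + d = -2967/2
Solving the system yields a = -2, b = -1/2, c = 2, d = -3.
So f(u) = -2u³ - (1/2)u² + 2u - 3.
The coefficient of u^2 is -1/2.

-1/2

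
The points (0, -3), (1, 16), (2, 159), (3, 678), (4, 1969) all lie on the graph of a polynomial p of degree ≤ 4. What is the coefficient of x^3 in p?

Write p(x) = ax^4 + bx^3 + cx^2 + dx + e. Substituting each data point gives a linear system:
  e = -3
  a + b + c + d + e = 16
  16a + 8b + 4c + 2d + e = 159
  81a + 27b + 9c + 3d + e = 678
  256a + 64b + 16c + 4d + e = 1969
Solving the system yields a = 6, b = 6, c = 2, d = 5, e = -3.
So p(x) = 6x⁴ + 6x³ + 2x² + 5x - 3.
The coefficient of x^3 is 6.

6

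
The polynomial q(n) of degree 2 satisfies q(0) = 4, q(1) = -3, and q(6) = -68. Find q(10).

Write q(n) = an^2 + bn + c. Substituting each data point gives a linear system:
  c = 4
  a + b + c = -3
  36a + 6b + c = -68
Solving the system yields a = -1, b = -6, c = 4.
So q(n) = -n^2 - 6n + 4.
Then q(10) = -156.

-156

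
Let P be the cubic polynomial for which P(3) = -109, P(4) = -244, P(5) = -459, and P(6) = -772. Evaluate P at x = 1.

-7

Using the Lagrange interpolation formula with nodes 3, 4, 5, 6:
  L_0(x) = (x - 4)(x - 5)(x - 6) / -6
  L_1(x) = (x - 3)(x - 5)(x - 6) / 2
  L_2(x) = (x - 3)(x - 4)(x - 6) / -2
  L_3(x) = (x - 3)(x - 4)(x - 5) / 6
Then P(x) = -109·L_0(x) - 244·L_1(x) - 459·L_2(x) - 772·L_3(x).
Expanding and collecting terms gives P(x) = -3x^3 - 4x^2 + 4x - 4.
Evaluating at x = 1: P(1) = -7.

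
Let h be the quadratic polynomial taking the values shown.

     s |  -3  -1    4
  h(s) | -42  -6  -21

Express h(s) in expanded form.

Write h(s) = as^2 + bs + c. Substituting each data point gives a linear system:
  9a - 3b + c = -42
  a - b + c = -6
  16a + 4b + c = -21
Solving the system yields a = -3, b = 6, c = 3.
So h(s) = -3s² + 6s + 3.
Check: h(-1) = -6. ✓

h(s) = -3s^2 + 6s + 3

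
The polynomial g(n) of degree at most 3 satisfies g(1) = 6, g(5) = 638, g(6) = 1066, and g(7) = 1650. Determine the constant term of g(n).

Write g(n) = an^3 + bn^2 + cn + d. Substituting each data point gives a linear system:
  a + b + c + d = 6
  125a + 25b + 5c + d = 638
  216a + 36b + 6c + d = 1066
  343a + 49b + 7c + d = 1650
Solving the system yields a = 4, b = 6, c = -2, d = -2.
So g(n) = 4n^3 + 6n^2 - 2n - 2.
The constant term is -2.

-2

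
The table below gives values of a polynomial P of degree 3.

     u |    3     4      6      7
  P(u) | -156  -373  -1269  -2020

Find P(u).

Using the Lagrange interpolation formula with nodes 3, 4, 6, 7:
  L_0(u) = (u - 4)(u - 6)(u - 7) / -12
  L_1(u) = (u - 3)(u - 6)(u - 7) / 6
  L_2(u) = (u - 3)(u - 4)(u - 7) / -6
  L_3(u) = (u - 3)(u - 4)(u - 6) / 12
Then P(u) = -156·L_0(u) - 373·L_1(u) - 1269·L_2(u) - 2020·L_3(u).
Expanding and collecting terms gives P(u) = -6u³ + u² - 2u + 3.
Check: P(3) = -156. ✓

P(u) = -6u^3 + u^2 - 2u + 3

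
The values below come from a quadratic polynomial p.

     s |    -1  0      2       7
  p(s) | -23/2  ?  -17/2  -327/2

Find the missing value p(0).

The 3 known points determine the degree-2 polynomial uniquely.
Write p(s) = as^2 + bs + c. Substituting each data point gives a linear system:
  a - b + c = -23/2
  4a + 2b + c = -17/2
  49a + 7b + c = -327/2
Solving the system yields a = -4, b = 5, c = -5/2.
So p(s) = -4s^2 + 5s - 5/2.
Then p(0) = -5/2.

-5/2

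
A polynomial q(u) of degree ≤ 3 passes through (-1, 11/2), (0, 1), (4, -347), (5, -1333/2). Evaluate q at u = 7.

-3589/2

Using the Lagrange interpolation formula with nodes -1, 0, 4, 5:
  L_0(u) = u(u - 4)(u - 5) / -30
  L_1(u) = (u + 1)(u - 4)(u - 5) / 20
  L_2(u) = (u + 1)u(u - 5) / -20
  L_3(u) = (u + 1)u(u - 4) / 30
Then q(u) = 11/2·L_0(u) + 1·L_1(u) - 347·L_2(u) - 1333/2·L_3(u).
Expanding and collecting terms gives q(u) = -5u^3 - (3/2)u^2 - u + 1.
Evaluating at u = 7: q(7) = -3589/2.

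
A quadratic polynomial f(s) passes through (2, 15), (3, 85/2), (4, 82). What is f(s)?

Write f(s) = as^2 + bs + c. Substituting each data point gives a linear system:
  4a + 2b + c = 15
  9a + 3b + c = 85/2
  16a + 4b + c = 82
Solving the system yields a = 6, b = -5/2, c = -4.
So f(s) = 6s² - (5/2)s - 4.
Check: f(2) = 15. ✓

f(s) = 6s^2 - (5/2)s - 4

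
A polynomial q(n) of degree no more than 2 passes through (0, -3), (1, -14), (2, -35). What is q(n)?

Using the Lagrange interpolation formula with nodes 0, 1, 2:
  L_0(n) = (n - 1)(n - 2) / 2
  L_1(n) = n(n - 2) / -1
  L_2(n) = n(n - 1) / 2
Then q(n) = -3·L_0(n) - 14·L_1(n) - 35·L_2(n).
Expanding and collecting terms gives q(n) = -5n^2 - 6n - 3.
Check: q(1) = -14. ✓

q(n) = -5n^2 - 6n - 3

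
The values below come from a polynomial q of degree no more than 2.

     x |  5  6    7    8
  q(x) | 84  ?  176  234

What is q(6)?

126

The 3 known points determine the degree-2 polynomial uniquely.
Write q(x) = ax^2 + bx + c. Substituting each data point gives a linear system:
  25a + 5b + c = 84
  49a + 7b + c = 176
  64a + 8b + c = 234
Solving the system yields a = 4, b = -2, c = -6.
So q(x) = 4x^2 - 2x - 6.
Then q(6) = 126.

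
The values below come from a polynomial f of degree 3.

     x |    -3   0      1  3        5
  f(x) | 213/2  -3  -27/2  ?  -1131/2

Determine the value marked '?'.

-279/2

The 4 known points determine the degree-3 polynomial uniquely.
Write f(x) = ax^3 + bx^2 + cx + d. Substituting each data point gives a linear system:
  -27a + 9b - 3c + d = 213/2
  d = -3
  a + b + c + d = -27/2
  125a + 25b + 5c + d = -1131/2
Solving the system yields a = -4, b = -3/2, c = -5, d = -3.
So f(x) = -4x^3 - (3/2)x^2 - 5x - 3.
Then f(3) = -279/2.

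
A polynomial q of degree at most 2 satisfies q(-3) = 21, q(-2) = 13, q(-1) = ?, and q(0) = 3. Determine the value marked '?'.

7

The 3 known points determine the degree-2 polynomial uniquely.
Write q(x) = ax^2 + bx + c. Substituting each data point gives a linear system:
  9a - 3b + c = 21
  4a - 2b + c = 13
  c = 3
Solving the system yields a = 1, b = -3, c = 3.
So q(x) = x^2 - 3x + 3.
Then q(-1) = 7.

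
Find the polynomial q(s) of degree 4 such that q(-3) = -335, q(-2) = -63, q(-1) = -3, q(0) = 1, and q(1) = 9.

q(s) = -4s^4 + 2s^3 + 6s^2 + 4s + 1

Write q(s) = as^4 + bs^3 + cs^2 + ds + e. Substituting each data point gives a linear system:
  81a - 27b + 9c - 3d + e = -335
  16a - 8b + 4c - 2d + e = -63
  a - b + c - d + e = -3
  e = 1
  a + b + c + d + e = 9
Solving the system yields a = -4, b = 2, c = 6, d = 4, e = 1.
So q(s) = -4s⁴ + 2s³ + 6s² + 4s + 1.
Check: q(1) = 9. ✓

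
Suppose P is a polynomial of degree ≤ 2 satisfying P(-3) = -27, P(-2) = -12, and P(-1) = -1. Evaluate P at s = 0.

Write P(s) = as^2 + bs + c. Substituting each data point gives a linear system:
  9a - 3b + c = -27
  4a - 2b + c = -12
  a - b + c = -1
Solving the system yields a = -2, b = 5, c = 6.
So P(s) = -2s² + 5s + 6.
Then P(0) = 6.

6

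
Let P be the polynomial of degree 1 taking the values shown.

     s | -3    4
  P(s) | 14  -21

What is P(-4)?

19

Using the Lagrange interpolation formula with nodes -3, 4:
  L_0(s) = (s - 4) / -7
  L_1(s) = (s + 3) / 7
Then P(s) = 14·L_0(s) - 21·L_1(s).
Expanding and collecting terms gives P(s) = -5s - 1.
Evaluating at s = -4: P(-4) = 19.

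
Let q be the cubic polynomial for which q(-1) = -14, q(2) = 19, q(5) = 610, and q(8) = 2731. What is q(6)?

1099

Forward differences of the values at s = -1, 2, 5, 8:
  q  : -14  19  610  2731
  Δ  : 33  591  2121
  Δ^2: 558  1530
  Δ^3: 972
The third differences are constant, confirming degree 3.
Interpolating (Newton forward form) and evaluating at s = 6 gives q(6) = 1099.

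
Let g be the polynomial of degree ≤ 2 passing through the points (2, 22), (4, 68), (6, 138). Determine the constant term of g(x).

0

Write g(x) = ax^2 + bx + c. Substituting each data point gives a linear system:
  4a + 2b + c = 22
  16a + 4b + c = 68
  36a + 6b + c = 138
Solving the system yields a = 3, b = 5, c = 0.
So g(x) = 3x^2 + 5x.
The constant term is 0.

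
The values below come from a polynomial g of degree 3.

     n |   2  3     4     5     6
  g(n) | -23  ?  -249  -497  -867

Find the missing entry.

The 4 known points determine the degree-3 polynomial uniquely.
Write g(n) = an^3 + bn^2 + cn + d. Substituting each data point gives a linear system:
  8a + 4b + 2c + d = -23
  64a + 16b + 4c + d = -249
  125a + 25b + 5c + d = -497
  216a + 36b + 6c + d = -867
Solving the system yields a = -4, b = -1, c = 5, d = 3.
So g(n) = -4n^3 - n^2 + 5n + 3.
Then g(3) = -99.

-99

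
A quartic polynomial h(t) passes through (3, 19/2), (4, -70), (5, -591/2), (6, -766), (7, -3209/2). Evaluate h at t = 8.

-2958

Forward differences of the values at t = 3, 4, 5, 6, 7:
  h  : 19/2  -70  -591/2  -766  -3209/2
  Δ  : -159/2  -451/2  -941/2  -1677/2
  Δ^2: -146  -245  -368
  Δ^3: -99  -123
  Δ^4: -24
The fourth differences are constant, confirming degree 4.
Interpolating (Newton forward form) and evaluating at t = 8 gives h(8) = -2958.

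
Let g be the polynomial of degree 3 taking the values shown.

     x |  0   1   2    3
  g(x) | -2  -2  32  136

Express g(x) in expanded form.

g(x) = 6x^3 - x^2 - 5x - 2

Write g(x) = ax^3 + bx^2 + cx + d. Substituting each data point gives a linear system:
  d = -2
  a + b + c + d = -2
  8a + 4b + 2c + d = 32
  27a + 9b + 3c + d = 136
Solving the system yields a = 6, b = -1, c = -5, d = -2.
So g(x) = 6x^3 - x^2 - 5x - 2.
Check: g(1) = -2. ✓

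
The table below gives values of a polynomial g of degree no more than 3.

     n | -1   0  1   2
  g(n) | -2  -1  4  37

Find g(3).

Using the Lagrange interpolation formula with nodes -1, 0, 1, 2:
  L_0(n) = n(n - 1)(n - 2) / -6
  L_1(n) = (n + 1)(n - 1)(n - 2) / 2
  L_2(n) = (n + 1)n(n - 2) / -2
  L_3(n) = (n + 1)n(n - 1) / 6
Then g(n) = -2·L_0(n) - 1·L_1(n) + 4·L_2(n) + 37·L_3(n).
Expanding and collecting terms gives g(n) = 4n^3 + 2n^2 - n - 1.
Evaluating at n = 3: g(3) = 122.

122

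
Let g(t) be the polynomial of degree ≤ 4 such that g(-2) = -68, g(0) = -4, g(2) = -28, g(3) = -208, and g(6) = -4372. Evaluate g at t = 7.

Using the Lagrange interpolation formula with nodes -2, 0, 2, 3, 6:
  L_0(t) = t(t - 2)(t - 3)(t - 6) / 320
  L_1(t) = (t + 2)(t - 2)(t - 3)(t - 6) / -72
  L_2(t) = (t + 2)t(t - 3)(t - 6) / 32
  L_3(t) = (t + 2)t(t - 2)(t - 6) / -45
  L_4(t) = (t + 2)t(t - 2)(t - 3) / 576
Then g(t) = -68·L_0(t) - 4·L_1(t) - 28·L_2(t) - 208·L_3(t) - 4372·L_4(t).
Expanding and collecting terms gives g(t) = -4t⁴ + 3t³ + 5t² - 2t - 4.
Evaluating at t = 7: g(7) = -8348.

-8348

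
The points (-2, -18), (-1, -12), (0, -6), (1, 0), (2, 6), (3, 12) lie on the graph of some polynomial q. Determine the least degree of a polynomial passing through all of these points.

1

Forward differences of the values at t = -2, -1, 0, 1, 2, 3:
  q  : -18  -12  -6  0  6  12
  Δ  : 6  6  6  6  6
  Δ^2: 0  0  0  0
  Δ^3: 0  0  0
  Δ^4: 0  0
  Δ^5: 0
The first differences are constant (6) and nonzero, while all higher differences vanish, so the minimal degree is 1.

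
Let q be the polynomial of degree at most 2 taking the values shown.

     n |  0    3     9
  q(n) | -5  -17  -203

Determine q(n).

Write q(n) = an^2 + bn + c. Substituting each data point gives a linear system:
  c = -5
  9a + 3b + c = -17
  81a + 9b + c = -203
Solving the system yields a = -3, b = 5, c = -5.
So q(n) = -3n² + 5n - 5.
Check: q(0) = -5. ✓

q(n) = -3n^2 + 5n - 5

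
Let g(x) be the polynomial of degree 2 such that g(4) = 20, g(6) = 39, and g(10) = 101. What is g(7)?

103/2

Using the Lagrange interpolation formula with nodes 4, 6, 10:
  L_0(x) = (x - 6)(x - 10) / 12
  L_1(x) = (x - 4)(x - 10) / -8
  L_2(x) = (x - 4)(x - 6) / 24
Then g(x) = 20·L_0(x) + 39·L_1(x) + 101·L_2(x).
Expanding and collecting terms gives g(x) = x^2 - (1/2)x + 6.
Evaluating at x = 7: g(7) = 103/2.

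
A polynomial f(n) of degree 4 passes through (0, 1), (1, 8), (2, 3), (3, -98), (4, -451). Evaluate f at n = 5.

-1284

Write f(n) = an^4 + bn^3 + cn^2 + dn + e. Substituting each data point gives a linear system:
  e = 1
  a + b + c + d + e = 8
  16a + 8b + 4c + 2d + e = 3
  81a + 27b + 9c + 3d + e = -98
  256a + 64b + 16c + 4d + e = -451
Solving the system yields a = -3, b = 4, c = 3, d = 3, e = 1.
So f(n) = -3n^4 + 4n^3 + 3n^2 + 3n + 1.
Then f(5) = -1284.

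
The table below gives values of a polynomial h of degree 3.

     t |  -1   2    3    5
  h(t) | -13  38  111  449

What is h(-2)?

-34

Using the Lagrange interpolation formula with nodes -1, 2, 3, 5:
  L_0(t) = (t - 2)(t - 3)(t - 5) / -72
  L_1(t) = (t + 1)(t - 3)(t - 5) / 9
  L_2(t) = (t + 1)(t - 2)(t - 5) / -8
  L_3(t) = (t + 1)(t - 2)(t - 3) / 36
Then h(t) = -13·L_0(t) + 38·L_1(t) + 111·L_2(t) + 449·L_3(t).
Expanding and collecting terms gives h(t) = 3t^3 + 2t^2 + 6t - 6.
Evaluating at t = -2: h(-2) = -34.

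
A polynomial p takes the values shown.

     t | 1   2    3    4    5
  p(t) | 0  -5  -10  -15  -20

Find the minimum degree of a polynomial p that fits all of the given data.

Forward differences of the values at t = 1, 2, 3, 4, 5:
  p  : 0  -5  -10  -15  -20
  Δ  : -5  -5  -5  -5
  Δ^2: 0  0  0
  Δ^3: 0  0
  Δ^4: 0
The first differences are constant (-5) and nonzero, while all higher differences vanish, so the minimal degree is 1.

1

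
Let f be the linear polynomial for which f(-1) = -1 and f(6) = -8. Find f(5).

Write f(x) = ax + b. Substituting each data point gives a linear system:
  -a + b = -1
  6a + b = -8
Solving the system yields a = -1, b = -2.
So f(x) = -x - 2.
Then f(5) = -7.

-7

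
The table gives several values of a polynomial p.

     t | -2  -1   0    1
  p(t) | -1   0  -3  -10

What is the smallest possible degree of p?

Forward differences of the values at t = -2, -1, 0, 1:
  p  : -1  0  -3  -10
  Δ  : 1  -3  -7
  Δ^2: -4  -4
  Δ^3: 0
The second differences are constant (-4) and nonzero, while all higher differences vanish, so the minimal degree is 2.

2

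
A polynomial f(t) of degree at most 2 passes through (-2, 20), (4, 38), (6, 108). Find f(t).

f(t) = 4t^2 - 5t - 6

Using the Lagrange interpolation formula with nodes -2, 4, 6:
  L_0(t) = (t - 4)(t - 6) / 48
  L_1(t) = (t + 2)(t - 6) / -12
  L_2(t) = (t + 2)(t - 4) / 16
Then f(t) = 20·L_0(t) + 38·L_1(t) + 108·L_2(t).
Expanding and collecting terms gives f(t) = 4t^2 - 5t - 6.
Check: f(-2) = 20. ✓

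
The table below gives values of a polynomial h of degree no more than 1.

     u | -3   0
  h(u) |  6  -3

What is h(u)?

Write h(u) = au + b. Substituting each data point gives a linear system:
  -3a + b = 6
  b = -3
Solving the system yields a = -3, b = -3.
So h(u) = -3u - 3.
Check: h(0) = -3. ✓

h(u) = -3u - 3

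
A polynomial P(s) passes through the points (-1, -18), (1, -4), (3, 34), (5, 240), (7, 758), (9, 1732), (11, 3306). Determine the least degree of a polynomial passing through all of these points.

3

Forward differences of the values at s = -1, 1, 3, 5, 7, 9, 11:
  P  : -18  -4  34  240  758  1732  3306
  Δ  : 14  38  206  518  974  1574
  Δ^2: 24  168  312  456  600
  Δ^3: 144  144  144  144
  Δ^4: 0  0  0
  Δ^5: 0  0
  Δ^6: 0
The third differences are constant (144) and nonzero, while all higher differences vanish, so the minimal degree is 3.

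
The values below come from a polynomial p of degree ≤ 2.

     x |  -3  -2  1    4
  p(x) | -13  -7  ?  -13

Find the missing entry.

The 3 known points determine the degree-2 polynomial uniquely.
Write p(x) = ax^2 + bx + c. Substituting each data point gives a linear system:
  9a - 3b + c = -13
  4a - 2b + c = -7
  16a + 4b + c = -13
Solving the system yields a = -1, b = 1, c = -1.
So p(x) = -x^2 + x - 1.
Then p(1) = -1.

-1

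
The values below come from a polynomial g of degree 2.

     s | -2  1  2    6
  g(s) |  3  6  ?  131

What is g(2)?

19

The 3 known points determine the degree-2 polynomial uniquely.
Write g(s) = as^2 + bs + c. Substituting each data point gives a linear system:
  4a - 2b + c = 3
  a + b + c = 6
  36a + 6b + c = 131
Solving the system yields a = 3, b = 4, c = -1.
So g(s) = 3s^2 + 4s - 1.
Then g(2) = 19.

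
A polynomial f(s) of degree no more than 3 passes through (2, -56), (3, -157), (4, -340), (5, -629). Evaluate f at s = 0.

Forward differences of the values at s = 2, 3, 4, 5:
  f  : -56  -157  -340  -629
  Δ  : -101  -183  -289
  Δ^2: -82  -106
  Δ^3: -24
The third differences are constant, confirming degree 3.
Interpolating (Newton forward form) and evaluating at s = 0 gives f(0) = -4.

-4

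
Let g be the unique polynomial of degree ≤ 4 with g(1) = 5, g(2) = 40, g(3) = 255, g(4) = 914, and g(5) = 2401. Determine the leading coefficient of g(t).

Write g(t) = at^4 + bt^3 + ct^2 + dt + e. Substituting each data point gives a linear system:
  a + b + c + d + e = 5
  16a + 8b + 4c + 2d + e = 40
  81a + 27b + 9c + 3d + e = 255
  256a + 64b + 16c + 4d + e = 914
  625a + 125b + 25c + 5d + e = 2401
Solving the system yields a = 5, b = -6, c = 1, d = -1, e = 6.
So g(t) = 5t⁴ - 6t³ + t² - t + 6.
The leading coefficient is 5.

5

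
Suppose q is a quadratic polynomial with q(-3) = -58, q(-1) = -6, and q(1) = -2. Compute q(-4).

Forward differences of the values at t = -3, -1, 1:
  q  : -58  -6  -2
  Δ  : 52  4
  Δ^2: -48
The second differences are constant, confirming degree 2.
Interpolating (Newton forward form) and evaluating at t = -4 gives q(-4) = -102.

-102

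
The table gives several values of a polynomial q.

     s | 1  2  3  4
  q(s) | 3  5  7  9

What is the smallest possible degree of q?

Forward differences of the values at s = 1, 2, 3, 4:
  q  : 3  5  7  9
  Δ  : 2  2  2
  Δ^2: 0  0
  Δ^3: 0
The first differences are constant (2) and nonzero, while all higher differences vanish, so the minimal degree is 1.

1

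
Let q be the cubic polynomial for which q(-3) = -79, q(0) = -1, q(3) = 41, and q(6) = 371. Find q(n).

q(n) = 2n^3 - 2n^2 + 2n - 1

Using the Lagrange interpolation formula with nodes -3, 0, 3, 6:
  L_0(n) = n(n - 3)(n - 6) / -162
  L_1(n) = (n + 3)(n - 3)(n - 6) / 54
  L_2(n) = (n + 3)n(n - 6) / -54
  L_3(n) = (n + 3)n(n - 3) / 162
Then q(n) = -79·L_0(n) - 1·L_1(n) + 41·L_2(n) + 371·L_3(n).
Expanding and collecting terms gives q(n) = 2n^3 - 2n^2 + 2n - 1.
Check: q(3) = 41. ✓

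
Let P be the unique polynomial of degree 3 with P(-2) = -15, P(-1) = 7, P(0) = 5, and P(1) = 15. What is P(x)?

P(x) = 6x^3 + 6x^2 - 2x + 5

Write P(x) = ax^3 + bx^2 + cx + d. Substituting each data point gives a linear system:
  -8a + 4b - 2c + d = -15
  -a + b - c + d = 7
  d = 5
  a + b + c + d = 15
Solving the system yields a = 6, b = 6, c = -2, d = 5.
So P(x) = 6x³ + 6x² - 2x + 5.
Check: P(-2) = -15. ✓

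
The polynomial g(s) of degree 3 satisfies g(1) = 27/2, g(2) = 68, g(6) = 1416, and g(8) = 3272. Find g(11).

Using the Lagrange interpolation formula with nodes 1, 2, 6, 8:
  L_0(s) = (s - 2)(s - 6)(s - 8) / -35
  L_1(s) = (s - 1)(s - 6)(s - 8) / 24
  L_2(s) = (s - 1)(s - 2)(s - 8) / -40
  L_3(s) = (s - 1)(s - 2)(s - 6) / 84
Then g(s) = 27/2·L_0(s) + 68·L_1(s) + 1416·L_2(s) + 3272·L_3(s).
Expanding and collecting terms gives g(s) = 6s^3 + (5/2)s^2 + 5s.
Evaluating at s = 11: g(11) = 16687/2.

16687/2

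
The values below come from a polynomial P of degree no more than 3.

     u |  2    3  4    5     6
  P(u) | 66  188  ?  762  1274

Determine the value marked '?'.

On equispaced nodes a degree-3 polynomial has vanishing fourth forward difference, so
  P(2) - 4·P(3) + 6·P(4) - 4·P(5) + P(6) = 0.
Substituting the known values and solving for P(4):
  6·P(4) = 2460
  P(4) = 410.

410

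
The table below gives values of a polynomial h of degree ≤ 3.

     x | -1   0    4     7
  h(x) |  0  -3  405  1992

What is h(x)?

h(x) = 5x^3 + 6x^2 - 2x - 3

Write h(x) = ax^3 + bx^2 + cx + d. Substituting each data point gives a linear system:
  -a + b - c + d = 0
  d = -3
  64a + 16b + 4c + d = 405
  343a + 49b + 7c + d = 1992
Solving the system yields a = 5, b = 6, c = -2, d = -3.
So h(x) = 5x³ + 6x² - 2x - 3.
Check: h(4) = 405. ✓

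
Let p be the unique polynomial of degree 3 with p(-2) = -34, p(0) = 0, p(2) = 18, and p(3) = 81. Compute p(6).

774

Using the Lagrange interpolation formula with nodes -2, 0, 2, 3:
  L_0(u) = u(u - 2)(u - 3) / -40
  L_1(u) = (u + 2)(u - 2)(u - 3) / 12
  L_2(u) = (u + 2)u(u - 3) / -8
  L_3(u) = (u + 2)u(u - 2) / 15
Then p(u) = -34·L_0(u) + 0·L_1(u) + 18·L_2(u) + 81·L_3(u).
Expanding and collecting terms gives p(u) = 4u^3 - 2u^2 - 3u.
Evaluating at u = 6: p(6) = 774.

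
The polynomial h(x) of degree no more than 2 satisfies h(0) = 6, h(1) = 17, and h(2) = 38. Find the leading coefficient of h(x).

5

Write h(x) = ax^2 + bx + c. Substituting each data point gives a linear system:
  c = 6
  a + b + c = 17
  4a + 2b + c = 38
Solving the system yields a = 5, b = 6, c = 6.
So h(x) = 5x^2 + 6x + 6.
The leading coefficient is 5.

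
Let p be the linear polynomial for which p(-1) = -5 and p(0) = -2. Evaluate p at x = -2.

-8

Write p(x) = ax + b. Substituting each data point gives a linear system:
  -a + b = -5
  b = -2
Solving the system yields a = 3, b = -2.
So p(x) = 3x - 2.
Then p(-2) = -8.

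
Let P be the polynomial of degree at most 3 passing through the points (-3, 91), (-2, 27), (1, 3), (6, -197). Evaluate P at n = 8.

Write P(n) = an^3 + bn^2 + cn + d. Substituting each data point gives a linear system:
  -27a + 9b - 3c + d = 91
  -8a + 4b - 2c + d = 27
  a + b + c + d = 3
  216a + 36b + 6c + d = -197
Solving the system yields a = -2, b = 6, c = 4, d = -5.
So P(n) = -2n^3 + 6n^2 + 4n - 5.
Then P(8) = -613.

-613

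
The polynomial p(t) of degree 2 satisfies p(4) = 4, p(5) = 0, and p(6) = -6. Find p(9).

-36

Using the Lagrange interpolation formula with nodes 4, 5, 6:
  L_0(t) = (t - 5)(t - 6) / 2
  L_1(t) = (t - 4)(t - 6) / -1
  L_2(t) = (t - 4)(t - 5) / 2
Then p(t) = 4·L_0(t) + 0·L_1(t) - 6·L_2(t).
Expanding and collecting terms gives p(t) = -t² + 5t.
Evaluating at t = 9: p(9) = -36.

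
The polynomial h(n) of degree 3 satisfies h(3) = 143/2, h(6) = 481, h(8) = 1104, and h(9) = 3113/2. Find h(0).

Using the Lagrange interpolation formula with nodes 3, 6, 8, 9:
  L_0(n) = (n - 6)(n - 8)(n - 9) / -90
  L_1(n) = (n - 3)(n - 8)(n - 9) / 18
  L_2(n) = (n - 3)(n - 6)(n - 9) / -10
  L_3(n) = (n - 3)(n - 6)(n - 8) / 18
Then h(n) = 143/2·L_0(n) + 481·L_1(n) + 1104·L_2(n) + 3113/2·L_3(n).
Expanding and collecting terms gives h(n) = 2n^3 + n^2 + (3/2)n + 4.
Evaluating at n = 0: h(0) = 4.

4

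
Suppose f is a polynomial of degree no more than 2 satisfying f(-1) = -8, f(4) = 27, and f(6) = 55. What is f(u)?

Write f(u) = au^2 + bu + c. Substituting each data point gives a linear system:
  a - b + c = -8
  16a + 4b + c = 27
  36a + 6b + c = 55
Solving the system yields a = 1, b = 4, c = -5.
So f(u) = u^2 + 4u - 5.
Check: f(4) = 27. ✓

f(u) = u^2 + 4u - 5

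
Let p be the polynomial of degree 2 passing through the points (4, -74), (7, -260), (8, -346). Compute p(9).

Write p(s) = as^2 + bs + c. Substituting each data point gives a linear system:
  16a + 4b + c = -74
  49a + 7b + c = -260
  64a + 8b + c = -346
Solving the system yields a = -6, b = 4, c = 6.
So p(s) = -6s^2 + 4s + 6.
Then p(9) = -444.

-444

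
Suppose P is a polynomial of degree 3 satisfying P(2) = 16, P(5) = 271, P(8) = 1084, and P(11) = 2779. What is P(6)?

Write P(t) = at^3 + bt^2 + ct + d. Substituting each data point gives a linear system:
  8a + 4b + 2c + d = 16
  125a + 25b + 5c + d = 271
  512a + 64b + 8c + d = 1084
  1331a + 121b + 11c + d = 2779
Solving the system yields a = 2, b = 1, c = 0, d = -4.
So P(t) = 2t^3 + t^2 - 4.
Then P(6) = 464.

464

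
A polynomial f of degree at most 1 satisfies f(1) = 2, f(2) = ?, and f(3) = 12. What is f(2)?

The 2 known points determine the degree-1 polynomial uniquely.
Write f(t) = at + b. Substituting each data point gives a linear system:
  a + b = 2
  3a + b = 12
Solving the system yields a = 5, b = -3.
So f(t) = 5t - 3.
Then f(2) = 7.

7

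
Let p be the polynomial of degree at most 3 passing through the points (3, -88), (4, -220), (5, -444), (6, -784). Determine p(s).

p(s) = -4s^3 + 2s^2 + 2s - 4

Write p(s) = as^3 + bs^2 + cs + d. Substituting each data point gives a linear system:
  27a + 9b + 3c + d = -88
  64a + 16b + 4c + d = -220
  125a + 25b + 5c + d = -444
  216a + 36b + 6c + d = -784
Solving the system yields a = -4, b = 2, c = 2, d = -4.
So p(s) = -4s^3 + 2s^2 + 2s - 4.
Check: p(5) = -444. ✓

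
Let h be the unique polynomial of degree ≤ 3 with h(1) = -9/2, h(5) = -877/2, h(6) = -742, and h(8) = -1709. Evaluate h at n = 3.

-203/2

Write h(n) = an^3 + bn^2 + cn + d. Substituting each data point gives a linear system:
  a + b + c + d = -9/2
  125a + 25b + 5c + d = -877/2
  216a + 36b + 6c + d = -742
  512a + 64b + 8c + d = -1709
Solving the system yields a = -3, b = -3, c = 5/2, d = -1.
So h(n) = -3n^3 - 3n^2 + (5/2)n - 1.
Then h(3) = -203/2.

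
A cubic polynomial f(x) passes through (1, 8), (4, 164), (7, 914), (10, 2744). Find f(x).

Using the Lagrange interpolation formula with nodes 1, 4, 7, 10:
  L_0(x) = (x - 4)(x - 7)(x - 10) / -162
  L_1(x) = (x - 1)(x - 7)(x - 10) / 54
  L_2(x) = (x - 1)(x - 4)(x - 10) / -54
  L_3(x) = (x - 1)(x - 4)(x - 7) / 162
Then f(x) = 8·L_0(x) + 164·L_1(x) + 914·L_2(x) + 2744·L_3(x).
Expanding and collecting terms gives f(x) = 3x^3 - 3x^2 + 4x + 4.
Check: f(4) = 164. ✓

f(x) = 3x^3 - 3x^2 + 4x + 4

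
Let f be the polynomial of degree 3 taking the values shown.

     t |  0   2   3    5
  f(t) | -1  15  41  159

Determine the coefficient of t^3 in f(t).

Write f(t) = at^3 + bt^2 + ct + d. Substituting each data point gives a linear system:
  d = -1
  8a + 4b + 2c + d = 15
  27a + 9b + 3c + d = 41
  125a + 25b + 5c + d = 159
Solving the system yields a = 1, b = 1, c = 2, d = -1.
So f(t) = t³ + t² + 2t - 1.
The leading coefficient is 1.

1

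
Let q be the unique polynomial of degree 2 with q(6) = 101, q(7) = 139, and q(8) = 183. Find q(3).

Using the Lagrange interpolation formula with nodes 6, 7, 8:
  L_0(x) = (x - 7)(x - 8) / 2
  L_1(x) = (x - 6)(x - 8) / -1
  L_2(x) = (x - 6)(x - 7) / 2
Then q(x) = 101·L_0(x) + 139·L_1(x) + 183·L_2(x).
Expanding and collecting terms gives q(x) = 3x^2 - x - 1.
Evaluating at x = 3: q(3) = 23.

23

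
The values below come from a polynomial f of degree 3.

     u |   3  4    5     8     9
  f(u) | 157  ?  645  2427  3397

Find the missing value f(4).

The 4 known points determine the degree-3 polynomial uniquely.
Write f(u) = au^3 + bu^2 + cu + d. Substituting each data point gives a linear system:
  27a + 9b + 3c + d = 157
  125a + 25b + 5c + d = 645
  512a + 64b + 8c + d = 2427
  729a + 81b + 9c + d = 3397
Solving the system yields a = 4, b = 6, c = 0, d = -5.
So f(u) = 4u^3 + 6u^2 - 5.
Then f(4) = 347.

347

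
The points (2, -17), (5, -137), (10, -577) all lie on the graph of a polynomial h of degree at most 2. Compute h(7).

-277

Write h(n) = an^2 + bn + c. Substituting each data point gives a linear system:
  4a + 2b + c = -17
  25a + 5b + c = -137
  100a + 10b + c = -577
Solving the system yields a = -6, b = 2, c = 3.
So h(n) = -6n^2 + 2n + 3.
Then h(7) = -277.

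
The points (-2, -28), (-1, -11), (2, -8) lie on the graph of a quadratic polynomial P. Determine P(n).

Write P(n) = an^2 + bn + c. Substituting each data point gives a linear system:
  4a - 2b + c = -28
  a - b + c = -11
  4a + 2b + c = -8
Solving the system yields a = -4, b = 5, c = -2.
So P(n) = -4n² + 5n - 2.
Check: P(-1) = -11. ✓

P(n) = -4n^2 + 5n - 2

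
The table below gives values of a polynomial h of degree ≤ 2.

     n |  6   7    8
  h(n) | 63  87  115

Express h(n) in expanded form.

h(n) = 2n^2 - 2n + 3

Using the Lagrange interpolation formula with nodes 6, 7, 8:
  L_0(n) = (n - 7)(n - 8) / 2
  L_1(n) = (n - 6)(n - 8) / -1
  L_2(n) = (n - 6)(n - 7) / 2
Then h(n) = 63·L_0(n) + 87·L_1(n) + 115·L_2(n).
Expanding and collecting terms gives h(n) = 2n² - 2n + 3.
Check: h(8) = 115. ✓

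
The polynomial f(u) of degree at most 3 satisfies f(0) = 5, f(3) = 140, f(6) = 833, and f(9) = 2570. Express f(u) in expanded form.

Write f(u) = au^3 + bu^2 + cu + d. Substituting each data point gives a linear system:
  d = 5
  27a + 9b + 3c + d = 140
  216a + 36b + 6c + d = 833
  729a + 81b + 9c + d = 2570
Solving the system yields a = 3, b = 4, c = 6, d = 5.
So f(u) = 3u³ + 4u² + 6u + 5.
Check: f(6) = 833. ✓

f(u) = 3u^3 + 4u^2 + 6u + 5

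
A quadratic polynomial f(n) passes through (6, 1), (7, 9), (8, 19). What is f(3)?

-11

Using the Lagrange interpolation formula with nodes 6, 7, 8:
  L_0(n) = (n - 7)(n - 8) / 2
  L_1(n) = (n - 6)(n - 8) / -1
  L_2(n) = (n - 6)(n - 7) / 2
Then f(n) = 1·L_0(n) + 9·L_1(n) + 19·L_2(n).
Expanding and collecting terms gives f(n) = n^2 - 5n - 5.
Evaluating at n = 3: f(3) = -11.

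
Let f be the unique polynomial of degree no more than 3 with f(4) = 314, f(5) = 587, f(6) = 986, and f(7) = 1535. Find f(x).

f(x) = 4x^3 + 3x^2 + 2x + 2

Write f(x) = ax^3 + bx^2 + cx + d. Substituting each data point gives a linear system:
  64a + 16b + 4c + d = 314
  125a + 25b + 5c + d = 587
  216a + 36b + 6c + d = 986
  343a + 49b + 7c + d = 1535
Solving the system yields a = 4, b = 3, c = 2, d = 2.
So f(x) = 4x³ + 3x² + 2x + 2.
Check: f(6) = 986. ✓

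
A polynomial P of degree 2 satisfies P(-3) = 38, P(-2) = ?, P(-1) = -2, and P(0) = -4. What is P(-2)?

12

On equispaced nodes a degree-2 polynomial has vanishing third forward difference, so
  - P(-3) + 3·P(-2) - 3·P(-1) + P(0) = 0.
Substituting the known values and solving for P(-2):
  3·P(-2) = 36
  P(-2) = 12.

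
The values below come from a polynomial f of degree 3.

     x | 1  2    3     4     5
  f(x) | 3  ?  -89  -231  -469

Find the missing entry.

On equispaced nodes a degree-3 polynomial has vanishing fourth forward difference, so
  f(1) - 4·f(2) + 6·f(3) - 4·f(4) + f(5) = 0.
Substituting the known values and solving for f(2):
  -4·f(2) = 76
  f(2) = -19.

-19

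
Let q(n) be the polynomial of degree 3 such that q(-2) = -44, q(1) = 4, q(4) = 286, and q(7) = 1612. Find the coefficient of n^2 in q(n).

Write q(n) = an^3 + bn^2 + cn + d. Substituting each data point gives a linear system:
  -8a + 4b - 2c + d = -44
  a + b + c + d = 4
  64a + 16b + 4c + d = 286
  343a + 49b + 7c + d = 1612
Solving the system yields a = 5, b = -2, c = -1, d = 2.
So q(n) = 5n^3 - 2n^2 - n + 2.
The coefficient of n^2 is -2.

-2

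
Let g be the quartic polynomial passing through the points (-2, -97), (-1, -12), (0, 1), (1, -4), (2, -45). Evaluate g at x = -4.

Write g(x) = ax^4 + bx^3 + cx^2 + dx + e. Substituting each data point gives a linear system:
  16a - 8b + 4c - 2d + e = -97
  a - b + c - d + e = -12
  e = 1
  a + b + c + d + e = -4
  16a + 8b + 4c + 2d + e = -45
Solving the system yields a = -3, b = 3, c = -6, d = 1, e = 1.
So g(x) = -3x^4 + 3x^3 - 6x^2 + x + 1.
Then g(-4) = -1059.

-1059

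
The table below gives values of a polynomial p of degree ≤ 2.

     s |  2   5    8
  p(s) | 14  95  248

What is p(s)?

p(s) = 4s^2 - s

Write p(s) = as^2 + bs + c. Substituting each data point gives a linear system:
  4a + 2b + c = 14
  25a + 5b + c = 95
  64a + 8b + c = 248
Solving the system yields a = 4, b = -1, c = 0.
So p(s) = 4s² - s.
Check: p(5) = 95. ✓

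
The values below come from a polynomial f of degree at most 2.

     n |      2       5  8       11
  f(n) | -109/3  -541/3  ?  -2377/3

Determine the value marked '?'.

On equispaced nodes a degree-2 polynomial has vanishing third forward difference, so
  - f(2) + 3·f(5) - 3·f(8) + f(11) = 0.
Substituting the known values and solving for f(8):
  -3·f(8) = 1297
  f(8) = -1297/3.

-1297/3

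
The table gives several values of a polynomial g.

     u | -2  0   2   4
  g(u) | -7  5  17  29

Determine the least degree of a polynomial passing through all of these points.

Forward differences of the values at u = -2, 0, 2, 4:
  g  : -7  5  17  29
  Δ  : 12  12  12
  Δ^2: 0  0
  Δ^3: 0
The first differences are constant (12) and nonzero, while all higher differences vanish, so the minimal degree is 1.

1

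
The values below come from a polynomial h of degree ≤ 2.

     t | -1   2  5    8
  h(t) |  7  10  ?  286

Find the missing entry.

On equispaced nodes a degree-2 polynomial has vanishing third forward difference, so
  - h(-1) + 3·h(2) - 3·h(5) + h(8) = 0.
Substituting the known values and solving for h(5):
  -3·h(5) = -309
  h(5) = 103.

103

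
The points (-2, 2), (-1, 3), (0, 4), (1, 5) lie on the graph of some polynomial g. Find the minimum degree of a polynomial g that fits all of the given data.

Forward differences of the values at u = -2, -1, 0, 1:
  g  : 2  3  4  5
  Δ  : 1  1  1
  Δ^2: 0  0
  Δ^3: 0
The first differences are constant (1) and nonzero, while all higher differences vanish, so the minimal degree is 1.

1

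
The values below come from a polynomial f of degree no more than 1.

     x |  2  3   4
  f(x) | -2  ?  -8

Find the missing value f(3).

-5

The 2 known points determine the degree-1 polynomial uniquely.
Write f(x) = ax + b. Substituting each data point gives a linear system:
  2a + b = -2
  4a + b = -8
Solving the system yields a = -3, b = 4.
So f(x) = -3x + 4.
Then f(3) = -5.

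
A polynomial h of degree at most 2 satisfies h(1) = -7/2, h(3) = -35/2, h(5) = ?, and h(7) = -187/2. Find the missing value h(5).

On equispaced nodes a degree-2 polynomial has vanishing third forward difference, so
  - h(1) + 3·h(3) - 3·h(5) + h(7) = 0.
Substituting the known values and solving for h(5):
  -3·h(5) = 285/2
  h(5) = -95/2.

-95/2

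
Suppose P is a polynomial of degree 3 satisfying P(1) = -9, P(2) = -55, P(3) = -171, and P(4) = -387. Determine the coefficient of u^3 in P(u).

Write P(u) = au^3 + bu^2 + cu + d. Substituting each data point gives a linear system:
  a + b + c + d = -9
  8a + 4b + 2c + d = -55
  27a + 9b + 3c + d = -171
  64a + 16b + 4c + d = -387
Solving the system yields a = -5, b = -5, c = 4, d = -3.
So P(u) = -5u^3 - 5u^2 + 4u - 3.
The leading coefficient is -5.

-5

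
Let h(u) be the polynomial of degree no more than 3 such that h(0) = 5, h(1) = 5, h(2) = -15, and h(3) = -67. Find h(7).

Using the Lagrange interpolation formula with nodes 0, 1, 2, 3:
  L_0(u) = (u - 1)(u - 2)(u - 3) / -6
  L_1(u) = u(u - 2)(u - 3) / 2
  L_2(u) = u(u - 1)(u - 3) / -2
  L_3(u) = u(u - 1)(u - 2) / 6
Then h(u) = 5·L_0(u) + 5·L_1(u) - 15·L_2(u) - 67·L_3(u).
Expanding and collecting terms gives h(u) = -2u^3 - 4u^2 + 6u + 5.
Evaluating at u = 7: h(7) = -835.

-835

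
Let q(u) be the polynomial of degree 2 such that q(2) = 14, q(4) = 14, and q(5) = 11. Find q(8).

Using the Lagrange interpolation formula with nodes 2, 4, 5:
  L_0(u) = (u - 4)(u - 5) / 6
  L_1(u) = (u - 2)(u - 5) / -2
  L_2(u) = (u - 2)(u - 4) / 3
Then q(u) = 14·L_0(u) + 14·L_1(u) + 11·L_2(u).
Expanding and collecting terms gives q(u) = -u² + 6u + 6.
Evaluating at u = 8: q(8) = -10.

-10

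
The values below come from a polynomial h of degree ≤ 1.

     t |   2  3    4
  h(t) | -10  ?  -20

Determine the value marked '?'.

-15

On equispaced nodes a degree-1 polynomial has vanishing second forward difference, so
  h(2) - 2·h(3) + h(4) = 0.
Substituting the known values and solving for h(3):
  -2·h(3) = 30
  h(3) = -15.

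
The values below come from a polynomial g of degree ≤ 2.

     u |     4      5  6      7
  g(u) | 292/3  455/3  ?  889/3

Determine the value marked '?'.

218

On equispaced nodes a degree-2 polynomial has vanishing third forward difference, so
  - g(4) + 3·g(5) - 3·g(6) + g(7) = 0.
Substituting the known values and solving for g(6):
  -3·g(6) = -654
  g(6) = 218.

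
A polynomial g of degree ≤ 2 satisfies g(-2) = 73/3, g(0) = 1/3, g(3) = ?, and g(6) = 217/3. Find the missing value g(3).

28/3

The 3 known points determine the degree-2 polynomial uniquely.
Write g(x) = ax^2 + bx + c. Substituting each data point gives a linear system:
  4a - 2b + c = 73/3
  c = 1/3
  36a + 6b + c = 217/3
Solving the system yields a = 3, b = -6, c = 1/3.
So g(x) = 3x² - 6x + 1/3.
Then g(3) = 28/3.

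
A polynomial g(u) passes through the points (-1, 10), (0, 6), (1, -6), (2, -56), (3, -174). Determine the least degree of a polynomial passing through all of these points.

3

Forward differences of the values at u = -1, 0, 1, 2, 3:
  g  : 10  6  -6  -56  -174
  Δ  : -4  -12  -50  -118
  Δ^2: -8  -38  -68
  Δ^3: -30  -30
  Δ^4: 0
The third differences are constant (-30) and nonzero, while all higher differences vanish, so the minimal degree is 3.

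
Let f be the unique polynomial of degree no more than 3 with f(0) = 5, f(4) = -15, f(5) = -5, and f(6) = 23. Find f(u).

Using the Lagrange interpolation formula with nodes 0, 4, 5, 6:
  L_0(u) = (u - 4)(u - 5)(u - 6) / -120
  L_1(u) = u(u - 5)(u - 6) / 8
  L_2(u) = u(u - 4)(u - 6) / -5
  L_3(u) = u(u - 4)(u - 5) / 12
Then f(u) = 5·L_0(u) - 15·L_1(u) - 5·L_2(u) + 23·L_3(u).
Expanding and collecting terms gives f(u) = u^3 - 6u^2 + 3u + 5.
Check: f(4) = -15. ✓

f(u) = u^3 - 6u^2 + 3u + 5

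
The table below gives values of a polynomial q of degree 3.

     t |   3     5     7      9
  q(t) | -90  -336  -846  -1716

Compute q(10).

-2316

Write q(t) = at^3 + bt^2 + ct + d. Substituting each data point gives a linear system:
  27a + 9b + 3c + d = -90
  125a + 25b + 5c + d = -336
  343a + 49b + 7c + d = -846
  729a + 81b + 9c + d = -1716
Solving the system yields a = -2, b = -3, c = -1, d = -6.
So q(t) = -2t^3 - 3t^2 - t - 6.
Then q(10) = -2316.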